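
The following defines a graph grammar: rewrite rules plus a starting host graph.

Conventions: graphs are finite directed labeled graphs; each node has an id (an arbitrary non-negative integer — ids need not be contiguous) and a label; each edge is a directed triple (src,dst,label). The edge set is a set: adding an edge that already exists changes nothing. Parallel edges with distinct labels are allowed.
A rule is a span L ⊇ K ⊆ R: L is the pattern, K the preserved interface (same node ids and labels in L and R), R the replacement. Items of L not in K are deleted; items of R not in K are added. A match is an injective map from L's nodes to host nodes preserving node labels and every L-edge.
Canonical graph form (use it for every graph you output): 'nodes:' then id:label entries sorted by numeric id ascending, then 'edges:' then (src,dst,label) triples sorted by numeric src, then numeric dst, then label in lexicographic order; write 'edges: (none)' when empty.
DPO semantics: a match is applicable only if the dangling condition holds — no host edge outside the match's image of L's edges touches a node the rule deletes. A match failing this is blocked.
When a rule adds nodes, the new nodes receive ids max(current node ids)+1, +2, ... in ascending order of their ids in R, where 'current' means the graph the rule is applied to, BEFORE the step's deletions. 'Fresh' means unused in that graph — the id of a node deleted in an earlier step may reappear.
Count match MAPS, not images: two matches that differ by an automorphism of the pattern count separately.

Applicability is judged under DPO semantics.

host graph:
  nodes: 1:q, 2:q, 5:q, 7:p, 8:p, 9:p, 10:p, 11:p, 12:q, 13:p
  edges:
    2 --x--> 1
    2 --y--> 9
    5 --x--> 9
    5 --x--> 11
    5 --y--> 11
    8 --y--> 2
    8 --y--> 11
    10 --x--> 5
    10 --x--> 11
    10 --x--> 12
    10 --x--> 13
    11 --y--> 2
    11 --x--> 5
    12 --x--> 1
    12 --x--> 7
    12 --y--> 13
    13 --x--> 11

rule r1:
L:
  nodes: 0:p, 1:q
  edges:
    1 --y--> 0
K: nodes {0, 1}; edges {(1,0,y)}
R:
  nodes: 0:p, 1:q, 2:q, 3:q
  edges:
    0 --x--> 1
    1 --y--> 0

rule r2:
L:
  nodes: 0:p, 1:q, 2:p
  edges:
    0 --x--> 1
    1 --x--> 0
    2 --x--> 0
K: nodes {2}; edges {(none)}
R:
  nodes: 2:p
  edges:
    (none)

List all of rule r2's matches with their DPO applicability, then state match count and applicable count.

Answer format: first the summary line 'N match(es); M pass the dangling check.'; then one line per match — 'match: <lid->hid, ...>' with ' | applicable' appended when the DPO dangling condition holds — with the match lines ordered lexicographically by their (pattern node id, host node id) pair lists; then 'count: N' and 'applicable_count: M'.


2 match(es); 0 pass the dangling check.
match: 0->11, 1->5, 2->10
match: 0->11, 1->5, 2->13
count: 2
applicable_count: 0


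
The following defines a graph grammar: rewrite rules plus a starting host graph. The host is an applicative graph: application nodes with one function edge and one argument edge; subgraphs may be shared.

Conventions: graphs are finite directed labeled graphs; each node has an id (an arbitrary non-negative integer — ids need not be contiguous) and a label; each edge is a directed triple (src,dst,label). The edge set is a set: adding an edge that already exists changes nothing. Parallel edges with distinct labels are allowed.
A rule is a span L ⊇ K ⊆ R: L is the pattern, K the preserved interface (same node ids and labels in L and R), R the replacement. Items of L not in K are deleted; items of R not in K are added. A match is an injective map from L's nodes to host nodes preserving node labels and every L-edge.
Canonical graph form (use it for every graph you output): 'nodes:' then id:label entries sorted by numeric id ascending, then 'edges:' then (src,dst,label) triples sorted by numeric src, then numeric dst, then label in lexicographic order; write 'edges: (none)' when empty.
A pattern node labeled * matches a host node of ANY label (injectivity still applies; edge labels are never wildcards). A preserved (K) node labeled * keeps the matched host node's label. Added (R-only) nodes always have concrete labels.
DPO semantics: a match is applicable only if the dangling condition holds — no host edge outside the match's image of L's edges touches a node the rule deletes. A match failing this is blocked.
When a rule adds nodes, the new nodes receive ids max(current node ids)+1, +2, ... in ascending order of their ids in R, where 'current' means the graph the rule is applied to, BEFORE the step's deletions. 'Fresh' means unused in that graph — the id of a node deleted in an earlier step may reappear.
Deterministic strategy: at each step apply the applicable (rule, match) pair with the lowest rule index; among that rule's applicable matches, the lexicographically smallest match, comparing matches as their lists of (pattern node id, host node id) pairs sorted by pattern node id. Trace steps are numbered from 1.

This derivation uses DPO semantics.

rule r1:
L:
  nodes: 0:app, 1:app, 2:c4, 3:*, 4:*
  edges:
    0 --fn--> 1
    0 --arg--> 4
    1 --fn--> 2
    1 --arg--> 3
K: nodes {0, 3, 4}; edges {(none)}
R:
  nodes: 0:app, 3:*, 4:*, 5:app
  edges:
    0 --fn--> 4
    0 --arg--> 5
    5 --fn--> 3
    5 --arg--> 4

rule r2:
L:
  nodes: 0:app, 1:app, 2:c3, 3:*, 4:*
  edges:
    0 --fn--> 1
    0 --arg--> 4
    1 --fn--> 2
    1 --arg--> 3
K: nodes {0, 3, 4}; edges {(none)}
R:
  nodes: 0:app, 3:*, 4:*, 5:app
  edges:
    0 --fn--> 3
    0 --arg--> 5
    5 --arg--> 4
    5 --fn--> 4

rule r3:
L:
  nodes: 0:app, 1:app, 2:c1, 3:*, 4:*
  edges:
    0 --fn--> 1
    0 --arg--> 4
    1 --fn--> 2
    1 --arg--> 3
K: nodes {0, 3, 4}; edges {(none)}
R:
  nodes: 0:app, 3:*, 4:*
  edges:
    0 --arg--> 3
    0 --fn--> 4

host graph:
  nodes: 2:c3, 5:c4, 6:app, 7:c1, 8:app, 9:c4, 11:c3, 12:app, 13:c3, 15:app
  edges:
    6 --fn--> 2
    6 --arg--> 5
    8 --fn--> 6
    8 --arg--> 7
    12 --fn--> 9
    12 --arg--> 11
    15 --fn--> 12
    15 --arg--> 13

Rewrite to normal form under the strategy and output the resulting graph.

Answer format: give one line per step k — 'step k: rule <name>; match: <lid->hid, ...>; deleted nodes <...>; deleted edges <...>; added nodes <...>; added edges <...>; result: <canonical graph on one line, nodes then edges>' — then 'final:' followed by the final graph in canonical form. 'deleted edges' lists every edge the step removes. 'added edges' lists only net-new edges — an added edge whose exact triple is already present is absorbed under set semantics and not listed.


step 1: rule r1; match: 0->15, 1->12, 2->9, 3->11, 4->13; deleted nodes 9, 12; deleted edges (12,9,fn); (12,11,arg); (15,12,fn); (15,13,arg); added nodes 16; added edges (15,13,fn); (15,16,arg); (16,11,fn); (16,13,arg); result: nodes: 2:c3, 5:c4, 6:app, 7:c1, 8:app, 11:c3, 13:c3, 15:app, 16:app edges: (6,2,fn); (6,5,arg); (8,6,fn); (8,7,arg); (15,13,fn); (15,16,arg); (16,11,fn); (16,13,arg)
step 2: rule r2; match: 0->8, 1->6, 2->2, 3->5, 4->7; deleted nodes 2, 6; deleted edges (6,2,fn); (6,5,arg); (8,6,fn); (8,7,arg); added nodes 17; added edges (8,5,fn); (8,17,arg); (17,7,arg); (17,7,fn); result: nodes: 5:c4, 7:c1, 8:app, 11:c3, 13:c3, 15:app, 16:app, 17:app edges: (8,5,fn); (8,17,arg); (15,13,fn); (15,16,arg); (16,11,fn); (16,13,arg); (17,7,arg); (17,7,fn)
final:
nodes: 5:c4, 7:c1, 8:app, 11:c3, 13:c3, 15:app, 16:app, 17:app
edges: (8,5,fn); (8,17,arg); (15,13,fn); (15,16,arg); (16,11,fn); (16,13,arg); (17,7,arg); (17,7,fn)


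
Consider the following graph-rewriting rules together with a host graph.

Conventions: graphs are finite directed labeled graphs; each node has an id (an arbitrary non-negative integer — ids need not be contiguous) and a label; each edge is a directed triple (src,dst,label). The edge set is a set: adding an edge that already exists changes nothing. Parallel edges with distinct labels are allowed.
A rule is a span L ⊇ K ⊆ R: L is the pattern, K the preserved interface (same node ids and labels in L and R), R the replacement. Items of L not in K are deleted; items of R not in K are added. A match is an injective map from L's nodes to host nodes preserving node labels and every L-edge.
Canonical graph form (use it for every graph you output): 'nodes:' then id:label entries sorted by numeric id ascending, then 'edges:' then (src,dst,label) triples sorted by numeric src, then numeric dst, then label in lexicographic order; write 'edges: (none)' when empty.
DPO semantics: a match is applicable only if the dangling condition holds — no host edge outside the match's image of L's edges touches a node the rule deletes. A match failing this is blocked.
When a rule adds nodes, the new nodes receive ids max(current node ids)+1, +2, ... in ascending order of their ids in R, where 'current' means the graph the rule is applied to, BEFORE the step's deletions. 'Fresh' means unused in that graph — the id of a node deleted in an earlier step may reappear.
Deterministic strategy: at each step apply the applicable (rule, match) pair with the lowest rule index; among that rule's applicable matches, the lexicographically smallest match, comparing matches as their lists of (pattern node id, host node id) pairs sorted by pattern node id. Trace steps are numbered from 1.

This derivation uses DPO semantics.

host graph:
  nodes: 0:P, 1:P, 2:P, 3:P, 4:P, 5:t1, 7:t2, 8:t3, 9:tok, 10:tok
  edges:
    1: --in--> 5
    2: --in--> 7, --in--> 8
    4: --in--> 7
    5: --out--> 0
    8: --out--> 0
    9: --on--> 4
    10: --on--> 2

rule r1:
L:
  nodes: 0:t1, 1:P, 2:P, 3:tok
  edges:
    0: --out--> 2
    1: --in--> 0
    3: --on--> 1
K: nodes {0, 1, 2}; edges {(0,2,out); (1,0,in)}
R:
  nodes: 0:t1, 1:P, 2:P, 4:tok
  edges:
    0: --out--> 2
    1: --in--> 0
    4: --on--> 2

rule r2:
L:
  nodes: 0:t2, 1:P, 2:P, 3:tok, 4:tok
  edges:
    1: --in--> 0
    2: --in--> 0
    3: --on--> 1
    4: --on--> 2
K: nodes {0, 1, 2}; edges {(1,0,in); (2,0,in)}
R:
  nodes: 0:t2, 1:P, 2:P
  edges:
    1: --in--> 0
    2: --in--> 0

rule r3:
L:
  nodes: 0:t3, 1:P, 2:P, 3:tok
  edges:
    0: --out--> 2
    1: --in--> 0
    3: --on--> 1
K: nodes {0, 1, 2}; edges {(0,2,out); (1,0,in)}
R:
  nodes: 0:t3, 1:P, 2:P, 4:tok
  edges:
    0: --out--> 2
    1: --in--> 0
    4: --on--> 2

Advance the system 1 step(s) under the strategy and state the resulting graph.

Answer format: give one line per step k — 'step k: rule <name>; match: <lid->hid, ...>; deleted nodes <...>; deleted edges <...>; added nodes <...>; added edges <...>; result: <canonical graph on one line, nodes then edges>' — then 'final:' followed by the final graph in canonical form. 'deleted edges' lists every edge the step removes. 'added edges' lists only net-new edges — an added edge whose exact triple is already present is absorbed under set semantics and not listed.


step 1: rule r2; match: 0->7, 1->2, 2->4, 3->10, 4->9; deleted nodes 9, 10; deleted edges (9,4,on); (10,2,on); added nodes (none); added edges (none); result: nodes: 0:P, 1:P, 2:P, 3:P, 4:P, 5:t1, 7:t2, 8:t3 edges: (1,5,in); (2,7,in); (2,8,in); (4,7,in); (5,0,out); (8,0,out)
final:
nodes: 0:P, 1:P, 2:P, 3:P, 4:P, 5:t1, 7:t2, 8:t3
edges: (1,5,in); (2,7,in); (2,8,in); (4,7,in); (5,0,out); (8,0,out)


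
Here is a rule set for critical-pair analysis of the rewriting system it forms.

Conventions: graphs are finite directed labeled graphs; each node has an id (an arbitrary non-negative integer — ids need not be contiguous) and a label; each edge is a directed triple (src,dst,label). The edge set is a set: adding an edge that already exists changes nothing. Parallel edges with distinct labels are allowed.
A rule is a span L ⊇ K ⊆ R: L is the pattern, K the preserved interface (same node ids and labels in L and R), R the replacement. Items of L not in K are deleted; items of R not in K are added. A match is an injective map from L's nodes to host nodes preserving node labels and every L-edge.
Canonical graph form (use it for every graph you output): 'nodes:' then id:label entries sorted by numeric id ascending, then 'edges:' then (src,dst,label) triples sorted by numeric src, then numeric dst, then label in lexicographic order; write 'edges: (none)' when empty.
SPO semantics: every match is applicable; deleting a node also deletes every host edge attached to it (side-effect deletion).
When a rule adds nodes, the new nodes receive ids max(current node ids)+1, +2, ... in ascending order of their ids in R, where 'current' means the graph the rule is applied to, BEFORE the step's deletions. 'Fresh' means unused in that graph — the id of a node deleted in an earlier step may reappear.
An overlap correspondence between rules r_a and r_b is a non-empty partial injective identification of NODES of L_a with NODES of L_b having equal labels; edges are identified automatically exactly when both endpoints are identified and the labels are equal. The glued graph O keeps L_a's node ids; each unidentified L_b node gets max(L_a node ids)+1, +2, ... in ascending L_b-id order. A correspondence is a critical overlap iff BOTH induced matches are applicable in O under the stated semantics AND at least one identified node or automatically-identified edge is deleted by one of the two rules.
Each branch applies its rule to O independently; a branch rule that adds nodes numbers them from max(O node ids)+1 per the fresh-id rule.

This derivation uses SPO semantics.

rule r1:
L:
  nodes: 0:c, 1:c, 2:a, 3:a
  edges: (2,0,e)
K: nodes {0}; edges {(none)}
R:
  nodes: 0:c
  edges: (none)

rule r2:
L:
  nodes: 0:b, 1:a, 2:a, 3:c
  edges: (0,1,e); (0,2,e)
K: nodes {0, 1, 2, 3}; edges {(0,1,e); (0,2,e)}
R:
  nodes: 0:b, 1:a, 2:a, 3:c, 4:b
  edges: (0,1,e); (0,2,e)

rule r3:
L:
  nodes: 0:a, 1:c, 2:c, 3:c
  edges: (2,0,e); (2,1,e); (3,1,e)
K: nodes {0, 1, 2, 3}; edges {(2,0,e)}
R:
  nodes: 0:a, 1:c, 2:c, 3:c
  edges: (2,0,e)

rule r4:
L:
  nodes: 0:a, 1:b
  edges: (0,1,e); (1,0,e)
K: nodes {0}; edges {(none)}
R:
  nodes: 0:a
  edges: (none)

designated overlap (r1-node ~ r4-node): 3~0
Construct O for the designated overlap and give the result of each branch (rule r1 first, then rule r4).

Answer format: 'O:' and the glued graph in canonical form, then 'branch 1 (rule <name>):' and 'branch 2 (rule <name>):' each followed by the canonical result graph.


O:
nodes: 0:c, 1:c, 2:a, 3:a, 4:b
edges: (2,0,e); (3,4,e); (4,3,e)
branch 1 (rule r1):
nodes: 0:c, 4:b
edges: (none)
branch 2 (rule r4):
nodes: 0:c, 1:c, 2:a, 3:a
edges: (2,0,e)


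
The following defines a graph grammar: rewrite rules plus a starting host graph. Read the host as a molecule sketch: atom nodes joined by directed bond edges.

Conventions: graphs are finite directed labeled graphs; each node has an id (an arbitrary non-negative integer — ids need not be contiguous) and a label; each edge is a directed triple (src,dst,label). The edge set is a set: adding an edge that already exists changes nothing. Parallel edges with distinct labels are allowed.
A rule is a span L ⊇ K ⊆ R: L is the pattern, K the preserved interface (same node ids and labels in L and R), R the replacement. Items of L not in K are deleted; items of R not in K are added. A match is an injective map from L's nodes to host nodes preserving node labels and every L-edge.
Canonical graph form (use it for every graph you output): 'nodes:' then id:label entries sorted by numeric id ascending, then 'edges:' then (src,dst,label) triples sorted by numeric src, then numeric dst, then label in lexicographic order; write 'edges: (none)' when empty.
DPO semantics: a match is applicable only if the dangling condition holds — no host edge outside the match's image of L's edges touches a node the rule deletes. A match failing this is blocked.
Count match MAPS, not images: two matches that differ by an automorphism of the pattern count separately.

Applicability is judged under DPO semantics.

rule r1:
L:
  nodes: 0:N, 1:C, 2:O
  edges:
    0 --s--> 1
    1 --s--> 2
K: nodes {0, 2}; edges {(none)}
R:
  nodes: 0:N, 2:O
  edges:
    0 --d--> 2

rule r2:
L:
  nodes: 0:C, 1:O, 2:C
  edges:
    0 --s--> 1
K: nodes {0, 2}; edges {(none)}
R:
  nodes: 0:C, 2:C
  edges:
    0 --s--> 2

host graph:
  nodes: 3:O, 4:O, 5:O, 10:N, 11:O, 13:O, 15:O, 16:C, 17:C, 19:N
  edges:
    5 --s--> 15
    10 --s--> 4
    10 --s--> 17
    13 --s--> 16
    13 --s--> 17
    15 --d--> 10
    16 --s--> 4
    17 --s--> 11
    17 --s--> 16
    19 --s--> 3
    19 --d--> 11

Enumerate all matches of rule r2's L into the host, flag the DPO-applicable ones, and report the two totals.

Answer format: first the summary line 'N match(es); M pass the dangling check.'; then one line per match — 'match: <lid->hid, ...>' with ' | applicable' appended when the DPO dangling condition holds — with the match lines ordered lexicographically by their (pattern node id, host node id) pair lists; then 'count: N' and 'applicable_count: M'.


2 match(es); 0 pass the dangling check.
match: 0->16, 1->4, 2->17
match: 0->17, 1->11, 2->16
count: 2
applicable_count: 0


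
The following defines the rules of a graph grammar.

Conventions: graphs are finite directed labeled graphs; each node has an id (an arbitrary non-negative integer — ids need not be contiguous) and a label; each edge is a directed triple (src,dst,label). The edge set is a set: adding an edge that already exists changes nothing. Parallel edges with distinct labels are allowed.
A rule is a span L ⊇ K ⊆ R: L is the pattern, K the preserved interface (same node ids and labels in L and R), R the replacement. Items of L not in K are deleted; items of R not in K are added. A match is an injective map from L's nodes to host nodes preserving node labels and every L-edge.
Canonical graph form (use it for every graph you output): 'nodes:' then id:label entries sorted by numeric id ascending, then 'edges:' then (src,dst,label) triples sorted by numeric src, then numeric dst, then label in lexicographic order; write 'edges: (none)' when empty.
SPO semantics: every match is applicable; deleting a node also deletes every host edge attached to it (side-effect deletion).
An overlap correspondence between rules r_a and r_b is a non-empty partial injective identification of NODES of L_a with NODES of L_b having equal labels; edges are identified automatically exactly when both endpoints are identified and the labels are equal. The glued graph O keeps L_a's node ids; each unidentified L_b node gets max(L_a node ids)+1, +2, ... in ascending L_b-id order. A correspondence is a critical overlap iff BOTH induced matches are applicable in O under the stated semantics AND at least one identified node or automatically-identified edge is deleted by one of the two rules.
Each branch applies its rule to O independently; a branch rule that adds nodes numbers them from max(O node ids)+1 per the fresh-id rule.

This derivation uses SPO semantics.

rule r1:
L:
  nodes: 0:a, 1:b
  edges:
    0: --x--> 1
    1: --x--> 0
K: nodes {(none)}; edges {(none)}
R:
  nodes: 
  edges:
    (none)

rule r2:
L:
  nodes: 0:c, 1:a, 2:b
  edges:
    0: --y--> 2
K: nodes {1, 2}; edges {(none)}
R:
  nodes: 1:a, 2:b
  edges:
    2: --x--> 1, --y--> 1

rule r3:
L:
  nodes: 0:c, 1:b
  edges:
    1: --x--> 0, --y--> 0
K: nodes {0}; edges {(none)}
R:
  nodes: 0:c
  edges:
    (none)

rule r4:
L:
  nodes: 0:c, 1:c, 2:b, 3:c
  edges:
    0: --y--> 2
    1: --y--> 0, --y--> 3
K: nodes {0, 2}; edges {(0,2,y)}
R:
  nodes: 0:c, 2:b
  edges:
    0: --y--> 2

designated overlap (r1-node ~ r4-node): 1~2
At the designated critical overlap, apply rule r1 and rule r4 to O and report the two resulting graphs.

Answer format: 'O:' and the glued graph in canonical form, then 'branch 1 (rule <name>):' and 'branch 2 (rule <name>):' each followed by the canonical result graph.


O:
nodes: 0:a, 1:b, 2:c, 3:c, 4:c
edges: (0,1,x); (1,0,x); (2,1,y); (3,2,y); (3,4,y)
branch 1 (rule r1):
nodes: 2:c, 3:c, 4:c
edges: (3,2,y); (3,4,y)
branch 2 (rule r4):
nodes: 0:a, 1:b, 2:c
edges: (0,1,x); (1,0,x); (2,1,y)


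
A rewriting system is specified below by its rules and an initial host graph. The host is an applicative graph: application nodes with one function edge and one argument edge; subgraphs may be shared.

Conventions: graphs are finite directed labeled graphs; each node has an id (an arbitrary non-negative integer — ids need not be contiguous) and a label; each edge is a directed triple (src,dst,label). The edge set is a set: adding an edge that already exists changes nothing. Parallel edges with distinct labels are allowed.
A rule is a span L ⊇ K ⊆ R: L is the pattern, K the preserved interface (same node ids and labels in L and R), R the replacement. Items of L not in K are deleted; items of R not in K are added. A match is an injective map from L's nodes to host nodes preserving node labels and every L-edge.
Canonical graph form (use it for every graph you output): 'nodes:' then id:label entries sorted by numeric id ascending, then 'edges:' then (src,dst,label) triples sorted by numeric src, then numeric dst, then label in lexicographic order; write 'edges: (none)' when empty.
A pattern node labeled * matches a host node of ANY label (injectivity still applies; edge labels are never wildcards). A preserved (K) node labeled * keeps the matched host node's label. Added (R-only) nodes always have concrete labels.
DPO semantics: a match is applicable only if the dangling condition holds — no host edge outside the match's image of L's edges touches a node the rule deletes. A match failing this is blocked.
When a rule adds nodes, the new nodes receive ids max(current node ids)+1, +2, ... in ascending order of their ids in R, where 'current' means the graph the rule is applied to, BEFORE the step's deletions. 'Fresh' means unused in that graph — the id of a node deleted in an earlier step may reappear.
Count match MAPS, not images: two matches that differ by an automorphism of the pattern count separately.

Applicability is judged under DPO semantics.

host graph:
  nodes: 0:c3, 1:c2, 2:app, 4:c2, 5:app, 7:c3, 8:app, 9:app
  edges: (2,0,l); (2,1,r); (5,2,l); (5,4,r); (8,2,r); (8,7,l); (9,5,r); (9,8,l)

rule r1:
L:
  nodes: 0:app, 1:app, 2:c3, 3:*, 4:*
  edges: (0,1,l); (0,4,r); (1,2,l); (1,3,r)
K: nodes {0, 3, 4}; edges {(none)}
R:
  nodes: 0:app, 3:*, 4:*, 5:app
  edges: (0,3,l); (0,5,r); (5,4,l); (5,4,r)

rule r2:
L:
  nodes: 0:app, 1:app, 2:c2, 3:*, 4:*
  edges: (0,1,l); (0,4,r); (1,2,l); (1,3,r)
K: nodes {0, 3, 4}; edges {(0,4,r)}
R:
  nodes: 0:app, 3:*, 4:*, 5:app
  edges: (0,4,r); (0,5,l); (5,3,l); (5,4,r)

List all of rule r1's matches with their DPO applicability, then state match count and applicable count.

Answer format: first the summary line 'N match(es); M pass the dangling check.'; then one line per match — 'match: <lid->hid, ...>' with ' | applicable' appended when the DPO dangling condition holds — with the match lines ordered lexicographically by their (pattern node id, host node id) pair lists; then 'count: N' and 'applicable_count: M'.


2 match(es); 1 pass the dangling check.
match: 0->5, 1->2, 2->0, 3->1, 4->4
match: 0->9, 1->8, 2->7, 3->2, 4->5 | applicable
count: 2
applicable_count: 1


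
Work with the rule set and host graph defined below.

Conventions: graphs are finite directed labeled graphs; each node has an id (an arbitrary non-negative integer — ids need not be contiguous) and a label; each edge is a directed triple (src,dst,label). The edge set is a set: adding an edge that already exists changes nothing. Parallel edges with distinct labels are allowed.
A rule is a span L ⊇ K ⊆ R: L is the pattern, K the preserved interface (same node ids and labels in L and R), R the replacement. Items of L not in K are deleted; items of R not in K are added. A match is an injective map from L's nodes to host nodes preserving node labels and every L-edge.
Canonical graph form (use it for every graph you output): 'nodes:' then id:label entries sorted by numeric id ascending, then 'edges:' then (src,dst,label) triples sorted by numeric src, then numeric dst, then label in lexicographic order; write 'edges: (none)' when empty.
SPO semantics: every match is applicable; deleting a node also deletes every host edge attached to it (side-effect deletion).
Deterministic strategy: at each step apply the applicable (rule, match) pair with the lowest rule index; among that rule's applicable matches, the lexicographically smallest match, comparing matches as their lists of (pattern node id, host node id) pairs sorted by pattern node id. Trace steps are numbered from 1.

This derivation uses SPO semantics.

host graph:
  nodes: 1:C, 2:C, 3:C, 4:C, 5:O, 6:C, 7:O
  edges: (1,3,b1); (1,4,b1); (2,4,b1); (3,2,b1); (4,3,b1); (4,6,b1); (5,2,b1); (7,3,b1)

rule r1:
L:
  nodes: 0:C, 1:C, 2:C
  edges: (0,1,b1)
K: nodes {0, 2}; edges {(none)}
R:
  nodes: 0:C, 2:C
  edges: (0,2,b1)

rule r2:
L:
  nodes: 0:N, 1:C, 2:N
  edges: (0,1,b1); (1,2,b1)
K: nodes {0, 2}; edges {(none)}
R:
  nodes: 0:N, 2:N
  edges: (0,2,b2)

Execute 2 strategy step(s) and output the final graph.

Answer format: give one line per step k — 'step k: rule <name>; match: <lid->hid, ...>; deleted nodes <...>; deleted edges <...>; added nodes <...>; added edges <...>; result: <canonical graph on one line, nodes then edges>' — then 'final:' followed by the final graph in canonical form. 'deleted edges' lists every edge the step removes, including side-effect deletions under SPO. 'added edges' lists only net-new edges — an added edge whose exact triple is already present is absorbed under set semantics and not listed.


step 1: rule r1; match: 0->1, 1->3, 2->2; deleted nodes 3; deleted edges (1,3,b1); (3,2,b1); (4,3,b1); (7,3,b1); added nodes (none); added edges (1,2,b1); result: nodes: 1:C, 2:C, 4:C, 5:O, 6:C, 7:O edges: (1,2,b1); (1,4,b1); (2,4,b1); (4,6,b1); (5,2,b1)
step 2: rule r1; match: 0->1, 1->2, 2->4; deleted nodes 2; deleted edges (1,2,b1); (2,4,b1); (5,2,b1); added nodes (none); added edges (none); result: nodes: 1:C, 4:C, 5:O, 6:C, 7:O edges: (1,4,b1); (4,6,b1)
final:
nodes: 1:C, 4:C, 5:O, 6:C, 7:O
edges: (1,4,b1); (4,6,b1)


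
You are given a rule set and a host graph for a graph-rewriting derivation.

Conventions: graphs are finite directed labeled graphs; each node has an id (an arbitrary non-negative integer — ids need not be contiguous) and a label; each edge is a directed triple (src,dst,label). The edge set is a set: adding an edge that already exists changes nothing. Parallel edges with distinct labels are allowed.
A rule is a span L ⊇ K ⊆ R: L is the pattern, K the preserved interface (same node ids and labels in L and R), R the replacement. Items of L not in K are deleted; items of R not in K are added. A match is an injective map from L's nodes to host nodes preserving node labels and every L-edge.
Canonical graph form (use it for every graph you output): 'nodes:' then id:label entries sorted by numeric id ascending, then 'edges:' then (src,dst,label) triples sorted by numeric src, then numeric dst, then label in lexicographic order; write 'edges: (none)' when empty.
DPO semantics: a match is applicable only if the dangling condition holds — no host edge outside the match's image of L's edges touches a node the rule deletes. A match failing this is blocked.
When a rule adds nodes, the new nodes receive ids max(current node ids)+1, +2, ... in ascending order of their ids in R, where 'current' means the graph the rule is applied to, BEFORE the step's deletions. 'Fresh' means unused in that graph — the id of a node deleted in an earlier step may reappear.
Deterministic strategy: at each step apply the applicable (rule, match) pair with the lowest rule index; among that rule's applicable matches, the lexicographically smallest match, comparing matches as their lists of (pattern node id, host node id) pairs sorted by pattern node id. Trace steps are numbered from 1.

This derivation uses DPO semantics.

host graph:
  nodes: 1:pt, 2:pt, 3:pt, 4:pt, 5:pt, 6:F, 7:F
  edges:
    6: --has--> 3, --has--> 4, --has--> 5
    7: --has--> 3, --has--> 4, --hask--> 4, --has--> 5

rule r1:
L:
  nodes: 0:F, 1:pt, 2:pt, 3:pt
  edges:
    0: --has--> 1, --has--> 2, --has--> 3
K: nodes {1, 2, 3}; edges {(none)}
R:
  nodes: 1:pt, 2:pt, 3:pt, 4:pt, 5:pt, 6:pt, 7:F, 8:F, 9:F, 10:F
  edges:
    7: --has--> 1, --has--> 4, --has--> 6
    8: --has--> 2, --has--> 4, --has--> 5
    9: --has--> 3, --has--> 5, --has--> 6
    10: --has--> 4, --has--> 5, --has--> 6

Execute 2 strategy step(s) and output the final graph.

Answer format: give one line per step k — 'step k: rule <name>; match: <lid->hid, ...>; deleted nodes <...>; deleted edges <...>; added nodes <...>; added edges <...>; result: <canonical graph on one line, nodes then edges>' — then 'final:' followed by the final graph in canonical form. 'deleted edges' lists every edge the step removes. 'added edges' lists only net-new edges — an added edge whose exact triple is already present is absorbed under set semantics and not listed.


step 1: rule r1; match: 0->6, 1->3, 2->4, 3->5; deleted nodes 6; deleted edges (6,3,has); (6,4,has); (6,5,has); added nodes 8, 9, 10, 11, 12, 13, 14; added edges (11,3,has); (11,8,has); (11,10,has); (12,4,has); (12,8,has); (12,9,has); (13,5,has); (13,9,has); (13,10,has); (14,8,has); (14,9,has); (14,10,has); result: nodes: 1:pt, 2:pt, 3:pt, 4:pt, 5:pt, 7:F, 8:pt, 9:pt, 10:pt, 11:F, 12:F, 13:F, 14:F edges: (7,3,has); (7,4,has); (7,4,hask); (7,5,has); (11,3,has); (11,8,has); (11,10,has); (12,4,has); (12,8,has); (12,9,has); (13,5,has); (13,9,has); (13,10,has); (14,8,has); (14,9,has); (14,10,has)
step 2: rule r1; match: 0->11, 1->3, 2->8, 3->10; deleted nodes 11; deleted edges (11,3,has); (11,8,has); (11,10,has); added nodes 15, 16, 17, 18, 19, 20, 21; added edges (18,3,has); (18,15,has); (18,17,has); (19,8,has); (19,15,has); (19,16,has); (20,10,has); (20,16,has); (20,17,has); (21,15,has); (21,16,has); (21,17,has); result: nodes: 1:pt, 2:pt, 3:pt, 4:pt, 5:pt, 7:F, 8:pt, 9:pt, 10:pt, 12:F, 13:F, 14:F, 15:pt, 16:pt, 17:pt, 18:F, 19:F, 20:F, 21:F edges: (7,3,has); (7,4,has); (7,4,hask); (7,5,has); (12,4,has); (12,8,has); (12,9,has); (13,5,has); (13,9,has); (13,10,has); (14,8,has); (14,9,has); (14,10,has); (18,3,has); (18,15,has); (18,17,has); (19,8,has); (19,15,has); (19,16,has); (20,10,has); (20,16,has); (20,17,has); (21,15,has); (21,16,has); (21,17,has)
final:
nodes: 1:pt, 2:pt, 3:pt, 4:pt, 5:pt, 7:F, 8:pt, 9:pt, 10:pt, 12:F, 13:F, 14:F, 15:pt, 16:pt, 17:pt, 18:F, 19:F, 20:F, 21:F
edges: (7,3,has); (7,4,has); (7,4,hask); (7,5,has); (12,4,has); (12,8,has); (12,9,has); (13,5,has); (13,9,has); (13,10,has); (14,8,has); (14,9,has); (14,10,has); (18,3,has); (18,15,has); (18,17,has); (19,8,has); (19,15,has); (19,16,has); (20,10,has); (20,16,has); (20,17,has); (21,15,has); (21,16,has); (21,17,has)


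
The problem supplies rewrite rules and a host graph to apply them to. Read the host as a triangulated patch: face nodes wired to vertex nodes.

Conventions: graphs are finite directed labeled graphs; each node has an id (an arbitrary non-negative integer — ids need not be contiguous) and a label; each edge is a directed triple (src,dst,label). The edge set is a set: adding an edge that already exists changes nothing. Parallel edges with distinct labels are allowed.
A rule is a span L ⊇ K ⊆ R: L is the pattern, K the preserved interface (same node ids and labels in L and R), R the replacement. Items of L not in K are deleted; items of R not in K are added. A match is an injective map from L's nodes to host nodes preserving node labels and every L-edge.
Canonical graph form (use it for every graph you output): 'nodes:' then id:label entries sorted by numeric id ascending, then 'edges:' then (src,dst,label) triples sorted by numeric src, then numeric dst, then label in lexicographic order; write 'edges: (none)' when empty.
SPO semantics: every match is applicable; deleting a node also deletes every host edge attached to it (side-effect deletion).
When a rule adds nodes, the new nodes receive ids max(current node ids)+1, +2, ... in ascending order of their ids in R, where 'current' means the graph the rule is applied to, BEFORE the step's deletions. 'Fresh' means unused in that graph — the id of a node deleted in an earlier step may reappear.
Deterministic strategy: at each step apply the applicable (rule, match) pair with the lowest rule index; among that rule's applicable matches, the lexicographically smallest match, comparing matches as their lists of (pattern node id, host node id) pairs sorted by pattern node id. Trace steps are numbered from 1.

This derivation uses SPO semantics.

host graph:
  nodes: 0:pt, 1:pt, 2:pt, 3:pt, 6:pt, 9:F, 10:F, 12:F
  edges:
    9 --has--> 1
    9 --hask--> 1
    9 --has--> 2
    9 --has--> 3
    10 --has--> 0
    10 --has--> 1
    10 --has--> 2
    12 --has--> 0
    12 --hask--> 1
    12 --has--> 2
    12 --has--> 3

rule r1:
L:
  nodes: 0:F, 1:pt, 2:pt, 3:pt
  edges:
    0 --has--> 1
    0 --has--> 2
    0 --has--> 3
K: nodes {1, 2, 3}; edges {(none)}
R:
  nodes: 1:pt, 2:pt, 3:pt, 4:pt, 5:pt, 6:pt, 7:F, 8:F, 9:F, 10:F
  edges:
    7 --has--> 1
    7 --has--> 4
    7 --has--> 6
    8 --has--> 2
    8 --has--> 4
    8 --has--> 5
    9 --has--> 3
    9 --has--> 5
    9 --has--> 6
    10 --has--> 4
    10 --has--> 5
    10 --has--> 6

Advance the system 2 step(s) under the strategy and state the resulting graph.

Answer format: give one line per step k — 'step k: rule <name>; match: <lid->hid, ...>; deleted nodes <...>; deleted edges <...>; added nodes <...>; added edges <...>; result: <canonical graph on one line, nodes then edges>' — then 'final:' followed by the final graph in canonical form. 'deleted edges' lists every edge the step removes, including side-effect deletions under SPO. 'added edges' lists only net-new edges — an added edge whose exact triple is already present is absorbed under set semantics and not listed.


step 1: rule r1; match: 0->9, 1->1, 2->2, 3->3; deleted nodes 9; deleted edges (9,1,has); (9,1,hask); (9,2,has); (9,3,has); added nodes 13, 14, 15, 16, 17, 18, 19; added edges (16,1,has); (16,13,has); (16,15,has); (17,2,has); (17,13,has); (17,14,has); (18,3,has); (18,14,has); (18,15,has); (19,13,has); (19,14,has); (19,15,has); result: nodes: 0:pt, 1:pt, 2:pt, 3:pt, 6:pt, 10:F, 12:F, 13:pt, 14:pt, 15:pt, 16:F, 17:F, 18:F, 19:F edges: (10,0,has); (10,1,has); (10,2,has); (12,0,has); (12,1,hask); (12,2,has); (12,3,has); (16,1,has); (16,13,has); (16,15,has); (17,2,has); (17,13,has); (17,14,has); (18,3,has); (18,14,has); (18,15,has); (19,13,has); (19,14,has); (19,15,has)
step 2: rule r1; match: 0->10, 1->0, 2->1, 3->2; deleted nodes 10; deleted edges (10,0,has); (10,1,has); (10,2,has); added nodes 20, 21, 22, 23, 24, 25, 26; added edges (23,0,has); (23,20,has); (23,22,has); (24,1,has); (24,20,has); (24,21,has); (25,2,has); (25,21,has); (25,22,has); (26,20,has); (26,21,has); (26,22,has); result: nodes: 0:pt, 1:pt, 2:pt, 3:pt, 6:pt, 12:F, 13:pt, 14:pt, 15:pt, 16:F, 17:F, 18:F, 19:F, 20:pt, 21:pt, 22:pt, 23:F, 24:F, 25:F, 26:F edges: (12,0,has); (12,1,hask); (12,2,has); (12,3,has); (16,1,has); (16,13,has); (16,15,has); (17,2,has); (17,13,has); (17,14,has); (18,3,has); (18,14,has); (18,15,has); (19,13,has); (19,14,has); (19,15,has); (23,0,has); (23,20,has); (23,22,has); (24,1,has); (24,20,has); (24,21,has); (25,2,has); (25,21,has); (25,22,has); (26,20,has); (26,21,has); (26,22,has)
final:
nodes: 0:pt, 1:pt, 2:pt, 3:pt, 6:pt, 12:F, 13:pt, 14:pt, 15:pt, 16:F, 17:F, 18:F, 19:F, 20:pt, 21:pt, 22:pt, 23:F, 24:F, 25:F, 26:F
edges: (12,0,has); (12,1,hask); (12,2,has); (12,3,has); (16,1,has); (16,13,has); (16,15,has); (17,2,has); (17,13,has); (17,14,has); (18,3,has); (18,14,has); (18,15,has); (19,13,has); (19,14,has); (19,15,has); (23,0,has); (23,20,has); (23,22,has); (24,1,has); (24,20,has); (24,21,has); (25,2,has); (25,21,has); (25,22,has); (26,20,has); (26,21,has); (26,22,has)


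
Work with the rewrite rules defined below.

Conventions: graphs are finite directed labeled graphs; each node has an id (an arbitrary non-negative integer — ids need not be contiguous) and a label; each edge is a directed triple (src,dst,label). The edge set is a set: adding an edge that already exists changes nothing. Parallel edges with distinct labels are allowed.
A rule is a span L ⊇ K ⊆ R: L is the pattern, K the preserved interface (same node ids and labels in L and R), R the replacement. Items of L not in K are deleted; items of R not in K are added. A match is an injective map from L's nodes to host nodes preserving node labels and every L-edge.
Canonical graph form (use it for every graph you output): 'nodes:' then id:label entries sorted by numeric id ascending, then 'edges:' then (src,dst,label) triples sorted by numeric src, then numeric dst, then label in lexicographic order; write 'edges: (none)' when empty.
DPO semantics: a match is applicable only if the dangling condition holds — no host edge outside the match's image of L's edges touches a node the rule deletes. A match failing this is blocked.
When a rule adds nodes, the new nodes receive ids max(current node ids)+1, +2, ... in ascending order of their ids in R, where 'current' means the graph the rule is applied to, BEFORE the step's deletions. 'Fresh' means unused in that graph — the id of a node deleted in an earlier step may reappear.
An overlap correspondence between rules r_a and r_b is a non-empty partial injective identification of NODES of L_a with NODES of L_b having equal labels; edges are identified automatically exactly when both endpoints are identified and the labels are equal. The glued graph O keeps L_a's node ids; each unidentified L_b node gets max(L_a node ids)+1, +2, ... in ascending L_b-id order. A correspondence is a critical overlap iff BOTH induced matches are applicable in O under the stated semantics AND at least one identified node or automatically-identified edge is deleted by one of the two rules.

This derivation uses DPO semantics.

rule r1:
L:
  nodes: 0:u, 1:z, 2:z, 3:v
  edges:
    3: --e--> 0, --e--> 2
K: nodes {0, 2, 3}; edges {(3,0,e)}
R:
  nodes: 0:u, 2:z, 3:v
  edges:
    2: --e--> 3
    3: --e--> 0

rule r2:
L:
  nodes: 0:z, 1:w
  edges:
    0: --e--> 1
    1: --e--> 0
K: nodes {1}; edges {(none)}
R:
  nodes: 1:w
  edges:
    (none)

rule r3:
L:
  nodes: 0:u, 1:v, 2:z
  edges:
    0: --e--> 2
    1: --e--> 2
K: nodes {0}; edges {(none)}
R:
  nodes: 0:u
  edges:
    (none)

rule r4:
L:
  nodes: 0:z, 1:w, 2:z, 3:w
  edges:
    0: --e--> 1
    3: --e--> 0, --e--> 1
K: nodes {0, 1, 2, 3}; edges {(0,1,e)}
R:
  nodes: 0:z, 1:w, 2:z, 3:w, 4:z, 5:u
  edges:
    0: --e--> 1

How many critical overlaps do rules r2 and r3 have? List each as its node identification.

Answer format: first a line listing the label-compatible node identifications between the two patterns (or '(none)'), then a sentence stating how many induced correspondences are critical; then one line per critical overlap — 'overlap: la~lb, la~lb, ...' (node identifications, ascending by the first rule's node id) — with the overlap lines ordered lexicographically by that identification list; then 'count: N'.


label-compatible node identifications between L(r2) and L(r3): 0~2
0 of the induced correspondences are critical overlaps of r2 and r3.
count: 0


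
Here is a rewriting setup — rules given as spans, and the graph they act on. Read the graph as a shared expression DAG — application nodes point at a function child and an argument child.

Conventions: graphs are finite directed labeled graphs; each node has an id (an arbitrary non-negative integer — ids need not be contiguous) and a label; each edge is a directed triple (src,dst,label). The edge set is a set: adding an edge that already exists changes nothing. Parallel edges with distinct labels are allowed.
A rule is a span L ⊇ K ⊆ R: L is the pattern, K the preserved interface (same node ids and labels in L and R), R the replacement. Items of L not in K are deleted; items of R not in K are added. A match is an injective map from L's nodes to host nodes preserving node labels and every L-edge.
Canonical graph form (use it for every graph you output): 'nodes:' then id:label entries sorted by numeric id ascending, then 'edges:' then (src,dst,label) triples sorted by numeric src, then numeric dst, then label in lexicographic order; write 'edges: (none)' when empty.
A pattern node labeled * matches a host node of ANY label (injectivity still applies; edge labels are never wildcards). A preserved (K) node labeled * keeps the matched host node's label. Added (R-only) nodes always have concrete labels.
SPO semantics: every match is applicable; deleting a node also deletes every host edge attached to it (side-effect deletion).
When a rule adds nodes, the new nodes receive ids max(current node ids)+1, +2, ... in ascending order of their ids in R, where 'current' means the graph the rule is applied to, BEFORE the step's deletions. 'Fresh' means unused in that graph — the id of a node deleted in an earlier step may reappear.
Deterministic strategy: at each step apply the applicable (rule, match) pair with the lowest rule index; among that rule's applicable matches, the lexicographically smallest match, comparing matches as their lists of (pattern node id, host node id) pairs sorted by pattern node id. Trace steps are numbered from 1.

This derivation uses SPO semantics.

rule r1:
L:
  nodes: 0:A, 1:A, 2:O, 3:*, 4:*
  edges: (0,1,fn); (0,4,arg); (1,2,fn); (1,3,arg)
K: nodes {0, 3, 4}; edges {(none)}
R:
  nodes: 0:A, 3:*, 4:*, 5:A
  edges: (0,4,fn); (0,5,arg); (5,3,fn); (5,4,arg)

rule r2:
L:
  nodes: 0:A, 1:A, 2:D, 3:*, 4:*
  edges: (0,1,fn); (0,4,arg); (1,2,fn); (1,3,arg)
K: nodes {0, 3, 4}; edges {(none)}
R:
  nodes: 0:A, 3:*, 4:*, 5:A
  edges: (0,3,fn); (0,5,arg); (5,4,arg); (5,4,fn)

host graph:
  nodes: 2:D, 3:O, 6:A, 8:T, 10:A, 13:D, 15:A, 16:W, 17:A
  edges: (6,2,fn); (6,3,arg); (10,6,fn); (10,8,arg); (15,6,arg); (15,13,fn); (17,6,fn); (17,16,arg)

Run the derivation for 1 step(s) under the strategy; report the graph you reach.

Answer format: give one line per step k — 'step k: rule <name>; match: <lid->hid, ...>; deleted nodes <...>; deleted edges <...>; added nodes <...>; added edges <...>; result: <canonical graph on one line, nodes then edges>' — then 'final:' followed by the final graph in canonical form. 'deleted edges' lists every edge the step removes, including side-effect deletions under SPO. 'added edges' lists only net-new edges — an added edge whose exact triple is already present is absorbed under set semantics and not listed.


step 1: rule r2; match: 0->10, 1->6, 2->2, 3->3, 4->8; deleted nodes 2, 6; deleted edges (6,2,fn); (6,3,arg); (10,6,fn); (10,8,arg); (15,6,arg); (17,6,fn); added nodes 18; added edges (10,3,fn); (10,18,arg); (18,8,arg); (18,8,fn); result: nodes: 3:O, 8:T, 10:A, 13:D, 15:A, 16:W, 17:A, 18:A edges: (10,3,fn); (10,18,arg); (15,13,fn); (17,16,arg); (18,8,arg); (18,8,fn)
final:
nodes: 3:O, 8:T, 10:A, 13:D, 15:A, 16:W, 17:A, 18:A
edges: (10,3,fn); (10,18,arg); (15,13,fn); (17,16,arg); (18,8,arg); (18,8,fn)
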